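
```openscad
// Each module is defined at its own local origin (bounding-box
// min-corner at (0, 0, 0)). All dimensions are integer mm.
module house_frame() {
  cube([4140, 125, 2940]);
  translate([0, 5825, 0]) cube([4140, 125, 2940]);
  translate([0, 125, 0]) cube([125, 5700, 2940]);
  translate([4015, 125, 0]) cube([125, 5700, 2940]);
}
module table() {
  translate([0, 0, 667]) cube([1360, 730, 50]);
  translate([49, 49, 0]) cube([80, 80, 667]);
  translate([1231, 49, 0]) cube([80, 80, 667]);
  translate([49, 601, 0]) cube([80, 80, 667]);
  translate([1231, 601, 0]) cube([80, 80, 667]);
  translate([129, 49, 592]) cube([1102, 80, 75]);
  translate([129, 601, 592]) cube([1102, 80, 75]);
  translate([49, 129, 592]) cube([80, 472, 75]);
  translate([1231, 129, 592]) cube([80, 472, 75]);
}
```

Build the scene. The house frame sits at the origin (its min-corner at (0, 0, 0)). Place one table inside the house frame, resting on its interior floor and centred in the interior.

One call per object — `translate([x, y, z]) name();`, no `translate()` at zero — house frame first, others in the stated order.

house_frame();
translate([1390, 2610, 0]) table();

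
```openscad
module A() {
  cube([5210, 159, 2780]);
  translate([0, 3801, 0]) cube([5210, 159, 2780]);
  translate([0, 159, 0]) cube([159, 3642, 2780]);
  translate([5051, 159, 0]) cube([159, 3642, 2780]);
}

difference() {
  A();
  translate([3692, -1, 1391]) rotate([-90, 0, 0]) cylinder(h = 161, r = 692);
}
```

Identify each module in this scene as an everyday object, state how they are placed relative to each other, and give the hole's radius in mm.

The subtracted cylinder has r = 692 mm.

A is a house frame. The house frame has a circular hole through its front wall. The hole's radius is 692 mm.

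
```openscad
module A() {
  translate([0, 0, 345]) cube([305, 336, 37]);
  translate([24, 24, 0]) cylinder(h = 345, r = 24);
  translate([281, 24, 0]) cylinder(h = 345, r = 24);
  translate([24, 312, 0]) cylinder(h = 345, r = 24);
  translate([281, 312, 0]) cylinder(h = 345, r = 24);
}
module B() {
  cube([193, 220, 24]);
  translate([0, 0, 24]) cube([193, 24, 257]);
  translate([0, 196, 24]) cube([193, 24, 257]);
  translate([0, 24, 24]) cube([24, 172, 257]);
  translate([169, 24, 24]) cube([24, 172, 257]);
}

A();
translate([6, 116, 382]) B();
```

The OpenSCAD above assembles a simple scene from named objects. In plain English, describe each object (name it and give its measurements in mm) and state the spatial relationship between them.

A is a simple wooden stool: a rectangular seat 305 mm (x) by 336 mm (y), 37 mm thick, top face at z = 382 mm, on four round legs, each 48 mm in diameter. The legs rest on z = 0, each leg's axis is inset half a diameter from the nearest pair of seat edges (so the leg's bounding box is flush with the corner).

B is an open-topped rectangular box: outside dimensions 193×220×281 mm, with a uniform wall and base thickness of 24 mm. The base is a full 193×220 slab on the floor; four walls sit on top of the base. The front and back walls (the −y and +y sides) span the full width; the two side walls fit between them.

The open box is on top of the stool.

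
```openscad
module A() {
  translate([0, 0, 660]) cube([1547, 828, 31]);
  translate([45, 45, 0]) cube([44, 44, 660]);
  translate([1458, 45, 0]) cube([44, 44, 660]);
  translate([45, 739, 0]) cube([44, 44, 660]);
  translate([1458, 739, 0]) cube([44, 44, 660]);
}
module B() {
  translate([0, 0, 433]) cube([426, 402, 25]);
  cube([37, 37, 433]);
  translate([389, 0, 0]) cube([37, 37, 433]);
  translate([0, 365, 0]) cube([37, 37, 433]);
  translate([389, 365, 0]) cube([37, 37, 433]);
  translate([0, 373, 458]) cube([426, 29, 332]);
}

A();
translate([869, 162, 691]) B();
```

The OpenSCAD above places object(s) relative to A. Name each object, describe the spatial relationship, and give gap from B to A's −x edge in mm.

The chair's min-x is at 869; the table's min-x is 0; gap = 869 mm.

A is a table. B is a chair. The chair is on top of the table. The gap from the chair to the table's −x edge is 869 mm.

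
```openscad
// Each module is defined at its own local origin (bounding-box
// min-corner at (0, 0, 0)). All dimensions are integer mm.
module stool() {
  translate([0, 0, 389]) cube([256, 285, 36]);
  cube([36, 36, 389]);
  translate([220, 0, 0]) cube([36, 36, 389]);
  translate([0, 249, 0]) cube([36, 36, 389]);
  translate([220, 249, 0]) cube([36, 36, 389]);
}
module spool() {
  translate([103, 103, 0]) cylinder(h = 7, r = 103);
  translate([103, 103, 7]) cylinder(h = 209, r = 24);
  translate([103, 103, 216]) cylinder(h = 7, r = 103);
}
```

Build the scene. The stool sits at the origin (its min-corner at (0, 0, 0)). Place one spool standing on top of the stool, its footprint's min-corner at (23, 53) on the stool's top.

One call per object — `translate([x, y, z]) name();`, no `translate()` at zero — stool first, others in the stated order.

stool();
translate([23, 53, 425]) spool();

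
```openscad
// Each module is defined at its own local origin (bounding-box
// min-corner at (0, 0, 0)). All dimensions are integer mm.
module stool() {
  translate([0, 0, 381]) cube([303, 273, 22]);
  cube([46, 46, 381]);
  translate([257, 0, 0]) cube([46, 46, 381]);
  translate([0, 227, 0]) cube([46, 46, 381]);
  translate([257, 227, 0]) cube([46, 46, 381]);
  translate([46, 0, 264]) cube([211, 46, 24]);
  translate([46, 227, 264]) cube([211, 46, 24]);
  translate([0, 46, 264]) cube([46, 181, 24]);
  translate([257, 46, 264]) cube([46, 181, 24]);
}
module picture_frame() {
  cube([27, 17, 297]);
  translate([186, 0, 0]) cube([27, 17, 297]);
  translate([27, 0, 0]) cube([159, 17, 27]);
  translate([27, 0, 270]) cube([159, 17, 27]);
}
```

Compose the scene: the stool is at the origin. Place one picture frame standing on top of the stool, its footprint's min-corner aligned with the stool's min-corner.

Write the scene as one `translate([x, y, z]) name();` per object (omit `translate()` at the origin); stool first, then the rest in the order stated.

stool();
translate([0, 0, 403]) picture_frame();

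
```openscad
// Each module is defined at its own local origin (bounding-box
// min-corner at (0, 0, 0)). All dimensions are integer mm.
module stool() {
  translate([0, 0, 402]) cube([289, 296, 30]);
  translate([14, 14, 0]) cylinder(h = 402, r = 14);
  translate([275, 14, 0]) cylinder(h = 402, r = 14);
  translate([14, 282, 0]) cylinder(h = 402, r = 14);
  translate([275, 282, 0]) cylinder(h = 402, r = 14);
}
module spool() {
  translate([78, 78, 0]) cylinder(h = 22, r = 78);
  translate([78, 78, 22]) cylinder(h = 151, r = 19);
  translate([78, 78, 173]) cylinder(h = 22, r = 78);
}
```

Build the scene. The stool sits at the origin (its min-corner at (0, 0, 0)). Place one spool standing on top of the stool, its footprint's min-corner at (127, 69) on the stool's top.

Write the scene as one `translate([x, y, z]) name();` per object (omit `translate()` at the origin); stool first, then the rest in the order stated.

stool();
translate([127, 69, 432]) spool();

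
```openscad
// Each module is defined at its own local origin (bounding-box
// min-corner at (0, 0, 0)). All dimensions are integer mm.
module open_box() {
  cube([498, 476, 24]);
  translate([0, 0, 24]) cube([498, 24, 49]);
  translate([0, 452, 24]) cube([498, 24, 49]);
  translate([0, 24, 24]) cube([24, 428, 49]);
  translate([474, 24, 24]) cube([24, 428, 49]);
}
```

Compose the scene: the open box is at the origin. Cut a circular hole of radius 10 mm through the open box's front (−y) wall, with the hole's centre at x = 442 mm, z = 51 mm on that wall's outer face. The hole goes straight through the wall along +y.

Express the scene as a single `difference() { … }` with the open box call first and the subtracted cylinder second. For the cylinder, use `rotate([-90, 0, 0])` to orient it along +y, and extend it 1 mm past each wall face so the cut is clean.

difference() {
  open_box();
  translate([442, -1, 51]) rotate([-90, 0, 0]) cylinder(h = 26, r = 10);
}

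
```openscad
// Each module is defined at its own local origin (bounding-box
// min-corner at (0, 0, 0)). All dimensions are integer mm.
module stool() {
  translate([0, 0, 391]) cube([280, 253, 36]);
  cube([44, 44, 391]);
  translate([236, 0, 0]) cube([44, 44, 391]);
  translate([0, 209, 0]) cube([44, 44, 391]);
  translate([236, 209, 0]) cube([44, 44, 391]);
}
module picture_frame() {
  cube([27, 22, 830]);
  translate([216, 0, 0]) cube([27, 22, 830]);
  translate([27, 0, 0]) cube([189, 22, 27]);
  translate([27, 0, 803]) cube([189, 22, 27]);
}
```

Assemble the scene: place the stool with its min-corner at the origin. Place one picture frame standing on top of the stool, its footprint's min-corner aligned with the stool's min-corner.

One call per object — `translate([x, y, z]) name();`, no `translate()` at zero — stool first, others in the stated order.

stool();
translate([0, 0, 427]) picture_frame();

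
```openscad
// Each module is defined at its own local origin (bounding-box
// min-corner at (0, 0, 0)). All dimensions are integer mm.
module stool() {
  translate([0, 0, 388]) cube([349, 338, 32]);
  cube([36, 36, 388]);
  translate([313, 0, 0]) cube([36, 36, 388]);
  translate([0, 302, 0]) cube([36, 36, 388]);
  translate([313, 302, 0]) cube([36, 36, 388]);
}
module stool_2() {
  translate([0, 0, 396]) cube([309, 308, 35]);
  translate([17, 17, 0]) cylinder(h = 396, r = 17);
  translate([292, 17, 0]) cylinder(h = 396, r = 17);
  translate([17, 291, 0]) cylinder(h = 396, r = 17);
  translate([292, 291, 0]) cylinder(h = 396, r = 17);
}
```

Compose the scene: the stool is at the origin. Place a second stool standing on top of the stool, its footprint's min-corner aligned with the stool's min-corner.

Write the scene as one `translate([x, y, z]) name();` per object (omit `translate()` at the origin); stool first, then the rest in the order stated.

stool();
translate([0, 0, 420]) stool_2();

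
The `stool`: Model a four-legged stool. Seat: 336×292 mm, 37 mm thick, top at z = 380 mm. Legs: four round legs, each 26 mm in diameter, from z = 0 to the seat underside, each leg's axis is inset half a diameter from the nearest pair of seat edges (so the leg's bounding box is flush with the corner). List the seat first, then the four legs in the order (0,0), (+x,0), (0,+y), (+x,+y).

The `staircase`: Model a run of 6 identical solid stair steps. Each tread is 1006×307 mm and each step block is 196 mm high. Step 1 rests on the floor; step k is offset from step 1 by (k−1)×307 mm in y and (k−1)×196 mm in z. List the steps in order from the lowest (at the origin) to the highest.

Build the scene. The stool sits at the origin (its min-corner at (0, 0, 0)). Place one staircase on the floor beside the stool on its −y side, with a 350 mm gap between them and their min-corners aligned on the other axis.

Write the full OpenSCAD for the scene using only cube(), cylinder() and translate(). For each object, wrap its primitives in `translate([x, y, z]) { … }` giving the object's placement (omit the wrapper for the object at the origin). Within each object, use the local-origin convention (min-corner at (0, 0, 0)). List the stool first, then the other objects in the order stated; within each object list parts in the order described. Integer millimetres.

translate([0, 0, 343]) cube([336, 292, 37]);
translate([13, 13, 0]) cylinder(h = 343, r = 13);
translate([323, 13, 0]) cylinder(h = 343, r = 13);
translate([13, 279, 0]) cylinder(h = 343, r = 13);
translate([323, 279, 0]) cylinder(h = 343, r = 13);
translate([0, -2192, 0]) {
  cube([1006, 307, 196]);
  translate([0, 307, 196]) cube([1006, 307, 196]);
  translate([0, 614, 392]) cube([1006, 307, 196]);
  translate([0, 921, 588]) cube([1006, 307, 196]);
  translate([0, 1228, 784]) cube([1006, 307, 196]);
  translate([0, 1535, 980]) cube([1006, 307, 196]);
}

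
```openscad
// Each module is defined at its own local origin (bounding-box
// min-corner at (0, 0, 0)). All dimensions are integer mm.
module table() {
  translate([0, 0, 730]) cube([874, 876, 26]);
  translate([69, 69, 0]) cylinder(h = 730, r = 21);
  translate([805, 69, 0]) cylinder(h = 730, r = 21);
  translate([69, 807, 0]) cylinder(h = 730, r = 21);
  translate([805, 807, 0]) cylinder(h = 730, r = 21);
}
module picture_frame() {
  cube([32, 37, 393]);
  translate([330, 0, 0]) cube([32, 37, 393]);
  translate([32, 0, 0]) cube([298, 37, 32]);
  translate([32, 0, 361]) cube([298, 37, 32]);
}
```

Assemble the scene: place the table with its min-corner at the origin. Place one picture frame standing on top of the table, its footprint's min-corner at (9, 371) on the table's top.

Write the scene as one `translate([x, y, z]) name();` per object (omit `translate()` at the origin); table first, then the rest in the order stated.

table();
translate([9, 371, 756]) picture_frame();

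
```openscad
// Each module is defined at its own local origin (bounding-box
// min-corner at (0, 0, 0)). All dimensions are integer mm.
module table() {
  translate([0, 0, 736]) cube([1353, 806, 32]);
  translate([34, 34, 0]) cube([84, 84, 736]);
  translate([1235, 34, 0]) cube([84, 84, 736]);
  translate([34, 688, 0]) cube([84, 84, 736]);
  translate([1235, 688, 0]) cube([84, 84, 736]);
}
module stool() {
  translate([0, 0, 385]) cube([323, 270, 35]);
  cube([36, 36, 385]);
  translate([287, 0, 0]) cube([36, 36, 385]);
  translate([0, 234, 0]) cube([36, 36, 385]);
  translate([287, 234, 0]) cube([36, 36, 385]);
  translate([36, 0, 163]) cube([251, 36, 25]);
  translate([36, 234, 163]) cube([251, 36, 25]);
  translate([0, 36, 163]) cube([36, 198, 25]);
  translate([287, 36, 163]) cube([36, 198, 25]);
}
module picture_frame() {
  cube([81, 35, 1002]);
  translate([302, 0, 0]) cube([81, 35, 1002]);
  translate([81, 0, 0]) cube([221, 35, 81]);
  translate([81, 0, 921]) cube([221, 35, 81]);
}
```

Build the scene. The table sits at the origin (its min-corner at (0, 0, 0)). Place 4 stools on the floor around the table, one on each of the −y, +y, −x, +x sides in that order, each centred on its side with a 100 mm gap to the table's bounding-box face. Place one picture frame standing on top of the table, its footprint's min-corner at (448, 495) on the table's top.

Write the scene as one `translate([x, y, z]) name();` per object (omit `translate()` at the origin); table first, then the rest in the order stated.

table();
translate([515, -370, 0]) stool();
translate([515, 906, 0]) stool();
translate([-423, 268, 0]) stool();
translate([1453, 268, 0]) stool();
translate([448, 495, 768]) picture_frame();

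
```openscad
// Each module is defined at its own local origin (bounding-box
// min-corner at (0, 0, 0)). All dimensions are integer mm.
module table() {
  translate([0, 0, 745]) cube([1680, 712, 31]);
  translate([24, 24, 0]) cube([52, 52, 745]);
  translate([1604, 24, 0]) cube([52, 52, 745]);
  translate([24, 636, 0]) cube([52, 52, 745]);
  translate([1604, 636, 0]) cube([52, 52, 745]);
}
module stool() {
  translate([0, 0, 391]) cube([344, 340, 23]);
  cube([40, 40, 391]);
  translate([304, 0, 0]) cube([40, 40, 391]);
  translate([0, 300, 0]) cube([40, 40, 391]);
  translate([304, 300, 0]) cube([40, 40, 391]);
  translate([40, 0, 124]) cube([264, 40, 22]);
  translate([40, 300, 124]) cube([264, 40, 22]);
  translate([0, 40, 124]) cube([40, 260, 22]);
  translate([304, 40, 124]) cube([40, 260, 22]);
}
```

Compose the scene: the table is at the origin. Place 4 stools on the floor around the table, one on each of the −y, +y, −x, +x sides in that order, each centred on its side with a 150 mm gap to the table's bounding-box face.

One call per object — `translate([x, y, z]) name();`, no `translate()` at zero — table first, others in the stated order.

table();
translate([668, -490, 0]) stool();
translate([668, 862, 0]) stool();
translate([-494, 186, 0]) stool();
translate([1830, 186, 0]) stool();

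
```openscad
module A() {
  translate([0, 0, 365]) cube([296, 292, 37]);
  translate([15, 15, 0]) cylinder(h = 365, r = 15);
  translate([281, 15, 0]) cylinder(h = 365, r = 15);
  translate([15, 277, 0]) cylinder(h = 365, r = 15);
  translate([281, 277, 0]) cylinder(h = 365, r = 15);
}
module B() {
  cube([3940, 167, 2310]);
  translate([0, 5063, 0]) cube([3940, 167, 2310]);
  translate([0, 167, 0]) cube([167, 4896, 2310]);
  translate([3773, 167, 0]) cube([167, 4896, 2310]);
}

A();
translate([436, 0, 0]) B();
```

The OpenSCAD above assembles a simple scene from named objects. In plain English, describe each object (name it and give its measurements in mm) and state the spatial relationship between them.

A is a four-legged stool. The seat is a 296×292×37 mm slab whose top surface is at z = 402 mm; four round legs, each 30 mm in diameter, run from the floor (z = 0) to the underside of the seat, each leg's axis is inset half a diameter from the nearest pair of seat edges (so the leg's bounding box is flush with the corner).

B is a box-shaped house frame (walls only): outside footprint 3940×5230 mm, wall height 2310 mm, wall thickness 167 mm. The two y-facing walls run the full x-width; the two x-facing walls fit between the inner faces of the y-facing walls.

The house frame is on the floor beside the stool on its +x side.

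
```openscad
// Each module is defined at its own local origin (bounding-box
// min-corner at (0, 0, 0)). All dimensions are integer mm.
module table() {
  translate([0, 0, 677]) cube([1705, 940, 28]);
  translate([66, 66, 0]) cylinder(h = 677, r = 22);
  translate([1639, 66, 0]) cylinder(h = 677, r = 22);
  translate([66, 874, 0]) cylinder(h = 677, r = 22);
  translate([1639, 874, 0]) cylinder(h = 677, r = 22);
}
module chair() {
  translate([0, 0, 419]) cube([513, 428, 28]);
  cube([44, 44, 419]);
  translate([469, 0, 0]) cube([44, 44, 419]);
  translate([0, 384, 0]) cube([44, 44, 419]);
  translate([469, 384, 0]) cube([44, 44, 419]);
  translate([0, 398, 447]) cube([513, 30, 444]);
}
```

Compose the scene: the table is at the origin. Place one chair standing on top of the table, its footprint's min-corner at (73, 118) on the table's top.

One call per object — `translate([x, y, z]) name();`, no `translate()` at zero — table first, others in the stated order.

table();
translate([73, 118, 705]) chair();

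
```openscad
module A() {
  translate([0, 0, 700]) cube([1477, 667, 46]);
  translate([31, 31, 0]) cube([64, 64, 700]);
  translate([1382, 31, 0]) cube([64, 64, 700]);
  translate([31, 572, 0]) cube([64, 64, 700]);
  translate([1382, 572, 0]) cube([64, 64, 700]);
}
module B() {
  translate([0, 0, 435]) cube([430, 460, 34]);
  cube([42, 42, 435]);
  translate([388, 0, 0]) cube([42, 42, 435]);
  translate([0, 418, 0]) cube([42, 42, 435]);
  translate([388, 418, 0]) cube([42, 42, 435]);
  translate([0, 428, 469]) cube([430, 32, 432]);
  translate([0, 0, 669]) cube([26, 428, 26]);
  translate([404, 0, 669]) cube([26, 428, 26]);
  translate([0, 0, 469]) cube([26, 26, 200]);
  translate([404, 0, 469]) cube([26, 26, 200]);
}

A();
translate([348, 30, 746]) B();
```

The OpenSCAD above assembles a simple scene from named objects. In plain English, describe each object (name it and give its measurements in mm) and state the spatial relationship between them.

A is a table with a 1477×667 mm rectangular top, 46 mm thick, top surface at z = 746 mm, supported by four 64×64 mm square legs, each inset 31 mm from the nearest pair of top edges, running from the floor.

B is a chair. The seat is a 430×460×34 mm slab with its top at z = 469 mm, on four 42×42 mm corner legs (flush with the seat edges, standing on z = 0). A flat backrest 32 mm thick, 432 mm tall, spans the full seat width and rises from the seat top along its +y edge, rear face flush with the rear of the seat. Two armrests of 26×26 mm section run along each side from the seat's front edge to the front of the backrest, top faces 226 mm above the seat top and outer faces flush with the seat's x-edges; a 26×26 mm post under the front of each armrest stands on the seat at the front corner.

The chair is on top of the table.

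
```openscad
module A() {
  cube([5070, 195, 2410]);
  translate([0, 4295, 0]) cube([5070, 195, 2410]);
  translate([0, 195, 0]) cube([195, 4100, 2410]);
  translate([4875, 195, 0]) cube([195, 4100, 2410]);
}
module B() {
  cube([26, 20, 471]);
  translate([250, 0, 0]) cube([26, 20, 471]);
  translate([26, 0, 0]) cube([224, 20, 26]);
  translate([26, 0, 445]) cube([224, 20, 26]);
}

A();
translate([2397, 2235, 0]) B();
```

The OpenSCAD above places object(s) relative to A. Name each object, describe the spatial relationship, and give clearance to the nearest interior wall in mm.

A is a house frame. B is a picture frame. The picture frame sits inside the house frame, centred. The clearance to the nearest interior wall is 2040 mm.

Clearances: x = 2202, y = 2040; minimum 2040 mm.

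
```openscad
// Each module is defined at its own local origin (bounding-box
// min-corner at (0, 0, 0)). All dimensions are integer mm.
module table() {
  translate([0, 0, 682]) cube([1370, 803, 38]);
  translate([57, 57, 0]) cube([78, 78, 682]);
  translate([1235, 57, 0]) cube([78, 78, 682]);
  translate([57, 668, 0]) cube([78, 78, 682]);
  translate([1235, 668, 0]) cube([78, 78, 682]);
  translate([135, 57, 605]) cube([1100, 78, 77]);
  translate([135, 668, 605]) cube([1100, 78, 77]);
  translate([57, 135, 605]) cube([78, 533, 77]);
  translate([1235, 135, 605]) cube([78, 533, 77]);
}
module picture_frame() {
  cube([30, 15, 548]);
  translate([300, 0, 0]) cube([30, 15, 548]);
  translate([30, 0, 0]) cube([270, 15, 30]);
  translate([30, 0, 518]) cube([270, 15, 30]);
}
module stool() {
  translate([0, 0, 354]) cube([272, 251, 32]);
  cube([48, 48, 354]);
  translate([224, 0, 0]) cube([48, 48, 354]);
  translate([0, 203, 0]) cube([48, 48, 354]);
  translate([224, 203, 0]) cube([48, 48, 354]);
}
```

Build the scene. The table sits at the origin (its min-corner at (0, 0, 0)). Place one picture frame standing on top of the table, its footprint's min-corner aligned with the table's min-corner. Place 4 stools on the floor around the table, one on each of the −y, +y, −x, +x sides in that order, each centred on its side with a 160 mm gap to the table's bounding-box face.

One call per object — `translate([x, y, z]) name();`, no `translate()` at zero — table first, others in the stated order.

table();
translate([0, 0, 720]) picture_frame();
translate([549, -411, 0]) stool();
translate([549, 963, 0]) stool();
translate([-432, 276, 0]) stool();
translate([1530, 276, 0]) stool();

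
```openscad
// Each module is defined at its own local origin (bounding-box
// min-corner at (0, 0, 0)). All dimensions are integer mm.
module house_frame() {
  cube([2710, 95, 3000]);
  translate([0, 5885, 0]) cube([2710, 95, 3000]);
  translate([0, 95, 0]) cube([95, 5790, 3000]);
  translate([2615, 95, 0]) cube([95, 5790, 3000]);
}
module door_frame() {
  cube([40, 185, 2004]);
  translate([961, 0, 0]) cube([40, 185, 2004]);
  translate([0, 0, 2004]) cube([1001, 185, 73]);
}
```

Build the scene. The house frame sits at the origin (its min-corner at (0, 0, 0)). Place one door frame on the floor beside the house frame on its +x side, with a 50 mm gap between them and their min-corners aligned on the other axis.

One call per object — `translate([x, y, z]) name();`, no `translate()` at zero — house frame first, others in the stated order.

house_frame();
translate([2760, 0, 0]) door_frame();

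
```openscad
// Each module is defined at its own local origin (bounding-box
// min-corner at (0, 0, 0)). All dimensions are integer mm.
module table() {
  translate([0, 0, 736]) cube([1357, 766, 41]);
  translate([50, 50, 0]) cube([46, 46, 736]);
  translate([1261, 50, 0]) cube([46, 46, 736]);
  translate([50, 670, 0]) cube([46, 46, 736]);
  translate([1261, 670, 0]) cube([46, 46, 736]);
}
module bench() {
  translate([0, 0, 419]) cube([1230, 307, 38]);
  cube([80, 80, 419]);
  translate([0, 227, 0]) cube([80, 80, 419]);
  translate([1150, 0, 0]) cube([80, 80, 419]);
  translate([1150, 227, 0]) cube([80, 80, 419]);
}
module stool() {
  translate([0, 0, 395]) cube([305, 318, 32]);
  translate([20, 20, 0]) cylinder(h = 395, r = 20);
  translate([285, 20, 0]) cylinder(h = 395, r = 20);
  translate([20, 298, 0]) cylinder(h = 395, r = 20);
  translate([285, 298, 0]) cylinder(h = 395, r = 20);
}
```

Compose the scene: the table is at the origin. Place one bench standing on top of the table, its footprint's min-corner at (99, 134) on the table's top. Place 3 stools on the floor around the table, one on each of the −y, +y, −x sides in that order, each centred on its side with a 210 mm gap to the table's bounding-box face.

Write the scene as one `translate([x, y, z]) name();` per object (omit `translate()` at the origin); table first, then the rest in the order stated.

table();
translate([99, 134, 777]) bench();
translate([526, -528, 0]) stool();
translate([526, 976, 0]) stool();
translate([-515, 224, 0]) stool();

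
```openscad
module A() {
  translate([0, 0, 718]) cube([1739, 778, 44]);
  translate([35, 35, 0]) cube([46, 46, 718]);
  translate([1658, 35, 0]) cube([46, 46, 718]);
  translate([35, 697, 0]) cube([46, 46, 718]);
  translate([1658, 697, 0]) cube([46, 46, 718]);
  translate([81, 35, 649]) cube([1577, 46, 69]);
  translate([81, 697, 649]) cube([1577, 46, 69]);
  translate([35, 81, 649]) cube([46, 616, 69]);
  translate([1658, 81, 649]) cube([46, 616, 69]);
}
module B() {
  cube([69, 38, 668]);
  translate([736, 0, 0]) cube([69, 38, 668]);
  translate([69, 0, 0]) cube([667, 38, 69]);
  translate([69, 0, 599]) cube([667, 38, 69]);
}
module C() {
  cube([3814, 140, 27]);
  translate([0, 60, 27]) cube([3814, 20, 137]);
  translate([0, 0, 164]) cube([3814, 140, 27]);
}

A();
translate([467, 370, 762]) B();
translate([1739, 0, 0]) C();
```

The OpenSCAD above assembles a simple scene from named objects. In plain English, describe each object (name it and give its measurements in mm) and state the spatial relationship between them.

A is a table with a 1739×778 mm rectangular top, 44 mm thick, top surface at z = 762 mm, supported by four 46×46 mm square legs, each inset 35 mm from the nearest pair of top edges, running from the floor. Four apron rails, 46 mm thick and 69 mm tall, run between adjacent legs with their top edges flush with the underside of the top and their outer faces flush with the legs' outer faces.

B is a rectangular picture frame lying in the x–z plane (depth along y). The opening is 667 mm wide (x) by 530 mm tall (z), surrounded by a border 69 mm wide on all four sides. The frame is 38 mm deep and is made of two full-height vertical stiles with two horizontal rails fitted between them.

C is an I-beam lying along x, 3814 mm long. Overall section height 191 mm. Two flanges 140 mm wide (y) and 27 mm thick, one on the floor and one at the top; a web 20 mm thick runs between them, centred on the flange width.

The picture frame is on top of the table, centred. The I-beam is against the table's +x side, with their −y faces flush.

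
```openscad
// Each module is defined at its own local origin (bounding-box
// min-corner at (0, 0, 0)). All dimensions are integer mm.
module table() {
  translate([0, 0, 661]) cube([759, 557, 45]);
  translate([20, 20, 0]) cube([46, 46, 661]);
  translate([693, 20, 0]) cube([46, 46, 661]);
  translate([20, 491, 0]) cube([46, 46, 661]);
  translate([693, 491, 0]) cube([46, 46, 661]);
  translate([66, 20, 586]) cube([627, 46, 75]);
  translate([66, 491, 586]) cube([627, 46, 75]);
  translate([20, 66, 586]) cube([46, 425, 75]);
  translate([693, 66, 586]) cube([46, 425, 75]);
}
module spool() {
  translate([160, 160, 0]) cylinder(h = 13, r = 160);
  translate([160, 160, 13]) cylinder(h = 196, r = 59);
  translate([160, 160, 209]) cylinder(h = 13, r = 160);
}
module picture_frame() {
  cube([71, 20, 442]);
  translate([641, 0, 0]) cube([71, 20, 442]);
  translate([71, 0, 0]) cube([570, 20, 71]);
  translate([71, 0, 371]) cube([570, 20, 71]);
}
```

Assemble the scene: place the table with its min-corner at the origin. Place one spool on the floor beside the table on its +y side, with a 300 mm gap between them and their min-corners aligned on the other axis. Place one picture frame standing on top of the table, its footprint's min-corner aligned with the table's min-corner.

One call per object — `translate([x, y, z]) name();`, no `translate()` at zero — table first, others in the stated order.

table();
translate([0, 857, 0]) spool();
translate([0, 0, 706]) picture_frame();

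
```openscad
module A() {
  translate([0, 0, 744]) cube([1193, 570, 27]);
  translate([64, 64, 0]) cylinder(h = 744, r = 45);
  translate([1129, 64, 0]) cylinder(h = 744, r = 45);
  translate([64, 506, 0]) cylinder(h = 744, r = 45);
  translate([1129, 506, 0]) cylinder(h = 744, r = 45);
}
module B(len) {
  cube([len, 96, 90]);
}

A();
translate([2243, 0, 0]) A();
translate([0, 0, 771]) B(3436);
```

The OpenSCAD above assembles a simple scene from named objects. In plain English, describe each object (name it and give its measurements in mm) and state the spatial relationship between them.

A is a table with a 1193×570 mm rectangular top, 27 mm thick, top surface at z = 771 mm, supported by four round legs of 90 mm diameter, each leg's bounding box inset 19 mm from the nearest pair of top edges, running from the floor.

B is a rectangular beam 3436 mm long (x), 96 mm deep (y), 90 mm thick (z).

The beam spans the tops of two tables placed 1050 mm apart, resting at z = 771 mm.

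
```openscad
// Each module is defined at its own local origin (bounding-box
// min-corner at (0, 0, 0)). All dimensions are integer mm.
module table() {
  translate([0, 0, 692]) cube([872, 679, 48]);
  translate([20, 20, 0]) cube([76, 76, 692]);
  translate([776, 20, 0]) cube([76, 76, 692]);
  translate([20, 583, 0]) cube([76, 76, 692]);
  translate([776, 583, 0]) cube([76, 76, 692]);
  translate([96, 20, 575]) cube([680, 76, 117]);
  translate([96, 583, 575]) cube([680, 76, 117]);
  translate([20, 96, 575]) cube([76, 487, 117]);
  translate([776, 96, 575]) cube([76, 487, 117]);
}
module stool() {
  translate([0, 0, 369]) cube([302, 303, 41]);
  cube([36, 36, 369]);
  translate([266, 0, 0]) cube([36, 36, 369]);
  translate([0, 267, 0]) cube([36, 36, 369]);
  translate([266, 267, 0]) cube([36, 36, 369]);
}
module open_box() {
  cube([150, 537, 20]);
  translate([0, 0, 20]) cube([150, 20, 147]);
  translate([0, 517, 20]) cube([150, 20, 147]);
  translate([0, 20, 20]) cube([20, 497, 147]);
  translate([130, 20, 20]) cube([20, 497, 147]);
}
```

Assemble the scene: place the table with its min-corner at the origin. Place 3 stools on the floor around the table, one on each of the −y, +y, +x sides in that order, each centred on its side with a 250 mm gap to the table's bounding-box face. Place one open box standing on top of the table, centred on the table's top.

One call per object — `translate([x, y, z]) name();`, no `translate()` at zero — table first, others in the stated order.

table();
translate([285, -553, 0]) stool();
translate([285, 929, 0]) stool();
translate([1122, 188, 0]) stool();
translate([361, 71, 740]) open_box();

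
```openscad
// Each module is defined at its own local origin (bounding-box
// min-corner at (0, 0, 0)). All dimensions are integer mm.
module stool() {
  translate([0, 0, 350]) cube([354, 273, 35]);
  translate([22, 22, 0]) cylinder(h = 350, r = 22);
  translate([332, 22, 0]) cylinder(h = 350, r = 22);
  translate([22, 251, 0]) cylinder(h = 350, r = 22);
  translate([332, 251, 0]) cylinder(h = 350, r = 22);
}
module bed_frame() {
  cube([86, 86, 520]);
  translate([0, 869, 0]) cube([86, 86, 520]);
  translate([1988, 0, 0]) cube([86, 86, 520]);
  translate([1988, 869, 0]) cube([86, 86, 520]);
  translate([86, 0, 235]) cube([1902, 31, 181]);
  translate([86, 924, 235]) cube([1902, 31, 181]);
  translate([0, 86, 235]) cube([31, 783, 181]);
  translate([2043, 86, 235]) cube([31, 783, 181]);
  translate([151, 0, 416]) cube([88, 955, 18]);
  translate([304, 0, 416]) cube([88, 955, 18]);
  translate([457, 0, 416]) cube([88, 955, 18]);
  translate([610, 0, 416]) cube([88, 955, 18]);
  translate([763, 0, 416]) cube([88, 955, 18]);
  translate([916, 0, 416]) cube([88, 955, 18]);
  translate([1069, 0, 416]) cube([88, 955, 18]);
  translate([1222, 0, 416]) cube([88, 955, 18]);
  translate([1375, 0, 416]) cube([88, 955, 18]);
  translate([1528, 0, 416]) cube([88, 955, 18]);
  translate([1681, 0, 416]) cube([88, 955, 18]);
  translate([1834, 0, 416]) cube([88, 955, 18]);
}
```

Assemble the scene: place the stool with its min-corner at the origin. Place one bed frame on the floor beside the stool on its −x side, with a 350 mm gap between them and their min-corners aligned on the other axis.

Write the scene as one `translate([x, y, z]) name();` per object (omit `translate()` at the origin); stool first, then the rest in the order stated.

stool();
translate([-2424, 0, 0]) bed_frame();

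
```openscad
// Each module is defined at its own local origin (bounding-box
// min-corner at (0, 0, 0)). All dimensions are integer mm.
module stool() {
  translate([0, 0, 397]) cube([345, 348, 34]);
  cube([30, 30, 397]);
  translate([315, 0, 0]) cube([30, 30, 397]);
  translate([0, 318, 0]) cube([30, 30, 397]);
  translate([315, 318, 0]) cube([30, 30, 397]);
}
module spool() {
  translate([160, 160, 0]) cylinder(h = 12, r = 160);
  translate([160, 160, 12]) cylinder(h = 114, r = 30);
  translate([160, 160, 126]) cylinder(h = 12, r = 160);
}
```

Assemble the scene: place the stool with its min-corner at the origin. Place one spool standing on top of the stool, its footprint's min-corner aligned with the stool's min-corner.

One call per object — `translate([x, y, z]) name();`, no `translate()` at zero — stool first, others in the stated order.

stool();
translate([0, 0, 431]) spool();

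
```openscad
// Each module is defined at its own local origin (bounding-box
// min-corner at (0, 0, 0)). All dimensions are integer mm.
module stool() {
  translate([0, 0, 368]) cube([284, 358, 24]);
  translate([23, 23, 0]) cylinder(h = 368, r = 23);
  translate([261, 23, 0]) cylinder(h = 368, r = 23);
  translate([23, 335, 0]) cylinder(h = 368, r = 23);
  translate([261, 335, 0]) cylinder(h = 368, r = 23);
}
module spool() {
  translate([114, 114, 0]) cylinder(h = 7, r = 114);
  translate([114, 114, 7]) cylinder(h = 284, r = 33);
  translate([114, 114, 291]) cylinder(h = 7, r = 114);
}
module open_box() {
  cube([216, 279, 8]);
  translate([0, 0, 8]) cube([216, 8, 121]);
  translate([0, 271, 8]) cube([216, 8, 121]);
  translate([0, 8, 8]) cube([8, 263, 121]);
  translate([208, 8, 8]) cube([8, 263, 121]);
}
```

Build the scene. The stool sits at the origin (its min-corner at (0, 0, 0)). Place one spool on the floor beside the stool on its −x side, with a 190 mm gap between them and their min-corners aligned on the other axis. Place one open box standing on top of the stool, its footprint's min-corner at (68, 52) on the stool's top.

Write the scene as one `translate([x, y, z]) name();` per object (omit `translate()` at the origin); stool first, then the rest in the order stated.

stool();
translate([-418, 0, 0]) spool();
translate([68, 52, 392]) open_box();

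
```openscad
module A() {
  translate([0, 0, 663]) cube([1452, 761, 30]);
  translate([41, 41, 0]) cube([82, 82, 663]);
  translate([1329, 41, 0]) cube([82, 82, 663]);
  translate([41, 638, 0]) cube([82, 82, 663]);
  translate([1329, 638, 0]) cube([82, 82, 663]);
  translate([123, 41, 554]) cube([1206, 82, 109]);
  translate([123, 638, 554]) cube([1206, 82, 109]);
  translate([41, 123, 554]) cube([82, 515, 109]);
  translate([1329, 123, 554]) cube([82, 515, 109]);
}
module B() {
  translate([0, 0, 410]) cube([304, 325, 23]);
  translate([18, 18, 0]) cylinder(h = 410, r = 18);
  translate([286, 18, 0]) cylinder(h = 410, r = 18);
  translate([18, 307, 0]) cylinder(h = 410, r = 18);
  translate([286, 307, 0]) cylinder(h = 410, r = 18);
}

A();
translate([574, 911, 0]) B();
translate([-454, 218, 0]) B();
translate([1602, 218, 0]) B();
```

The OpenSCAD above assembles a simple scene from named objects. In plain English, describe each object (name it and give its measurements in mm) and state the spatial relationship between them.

A is a rectangular dining table. The top is 1452×761×30 mm with its upper surface at z = 693 mm. It stands on four 82×82 mm square legs, each inset 41 mm from the nearest pair of top edges, running from the floor to the underside of the top. Four apron rails, 82 mm thick and 109 mm tall, run between adjacent legs with their top edges flush with the underside of the top and their outer faces flush with the legs' outer faces.

B is a four-legged stool. The seat is 304×325 mm, 23 mm thick, top at z = 433 mm. It stands on four round legs, each 36 mm in diameter, from z = 0 to the seat underside, each leg's axis is inset half a diameter from the nearest pair of seat edges (so the leg's bounding box is flush with the corner).

Three stools sit around the table at the +y, −x, +x sides.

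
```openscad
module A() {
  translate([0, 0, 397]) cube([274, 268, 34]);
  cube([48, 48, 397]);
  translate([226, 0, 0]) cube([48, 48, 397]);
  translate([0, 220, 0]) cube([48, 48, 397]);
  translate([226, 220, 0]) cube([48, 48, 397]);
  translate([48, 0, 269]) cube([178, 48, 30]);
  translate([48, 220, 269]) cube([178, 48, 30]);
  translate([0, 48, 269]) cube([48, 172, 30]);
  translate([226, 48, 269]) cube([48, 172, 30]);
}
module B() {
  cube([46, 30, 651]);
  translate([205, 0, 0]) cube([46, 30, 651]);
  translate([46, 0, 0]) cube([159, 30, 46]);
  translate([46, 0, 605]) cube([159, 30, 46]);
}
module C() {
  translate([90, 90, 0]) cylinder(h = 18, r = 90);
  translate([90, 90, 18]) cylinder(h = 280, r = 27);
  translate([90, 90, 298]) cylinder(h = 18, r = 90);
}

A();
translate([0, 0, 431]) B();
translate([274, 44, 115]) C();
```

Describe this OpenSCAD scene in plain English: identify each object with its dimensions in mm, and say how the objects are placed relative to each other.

A is a four-legged stool. The seat is 274×268 mm, 34 mm thick, top at z = 431 mm. It stands on four square legs, each 48×48 mm in cross-section, from z = 0 to the seat underside, each flush with a corner of the seat. Four stretchers, 48 mm wide and 30 mm tall, connect adjacent legs with their undersides at z = 269 mm, each running between the inner faces of the legs it joins and aligned with the legs' outer faces on the other axis.

B is a picture frame with a 159×559 mm rectangular opening (x by z) and a uniform 46 mm border on every side. Frame depth is 30 mm along y. It is built from two vertical stiles running the full outside height and two horizontal rails spanning the gap between the stiles.

C is a spool: two coaxial disc flanges of radius 90 mm and thickness 18 mm, joined by a core cylinder of radius 27 mm and height 280 mm. The lower flange rests on z = 0 and the three cylinders share a vertical axis.

The picture frame is on top of the stool. The spool is beside the stool with their tops flush at z = 431.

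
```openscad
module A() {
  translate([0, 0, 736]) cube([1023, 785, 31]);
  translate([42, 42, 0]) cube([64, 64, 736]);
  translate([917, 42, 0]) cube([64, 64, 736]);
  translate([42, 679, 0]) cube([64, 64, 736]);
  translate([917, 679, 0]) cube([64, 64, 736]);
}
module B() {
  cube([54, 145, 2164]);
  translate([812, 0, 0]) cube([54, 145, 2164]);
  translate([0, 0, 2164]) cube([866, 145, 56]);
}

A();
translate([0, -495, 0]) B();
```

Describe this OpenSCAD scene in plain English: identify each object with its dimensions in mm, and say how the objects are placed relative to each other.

A is a table with a 1023×785 mm rectangular top, 31 mm thick, top surface at z = 767 mm, supported by four 64×64 mm square legs, each inset 42 mm from the nearest pair of top edges, running from the floor.

B is a door frame. The clear opening is 758 mm wide and 2164 mm high. Two 54 mm wide jambs, 145 mm deep, stand either side of the opening from the floor to the top of the opening. A 56 mm thick head sits across the top of both jambs, spanning the full outside width of the frame.

The door frame is on the floor beside the table on its −y side.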